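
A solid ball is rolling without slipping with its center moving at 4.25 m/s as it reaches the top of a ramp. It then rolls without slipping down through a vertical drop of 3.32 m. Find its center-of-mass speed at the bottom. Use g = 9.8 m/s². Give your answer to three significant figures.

v ≈ 8.03 m/s

The moment of inertia is (2/5)MR², giving k ≡ I/(MR²) = 0.4.
Since it rolls without slipping, ω = v/R and KE = ½Mv² + ½Iω² = ½(1+k)Mv² = (7/10)Mv².
Conserving energy between top and bottom: (7/10)Mv² = (7/10)Mv₀² + Mgh, hence v² = v₀² + 2gh/(1+k).
v = √(4.25² + 2×9.8×3.32/1.4) = √64.54 ≈ 8.03 m/s.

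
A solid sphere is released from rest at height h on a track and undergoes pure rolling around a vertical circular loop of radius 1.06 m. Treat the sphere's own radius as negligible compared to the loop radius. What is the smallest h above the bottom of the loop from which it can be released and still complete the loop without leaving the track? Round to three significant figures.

For this body I = (2/5)MR², i.e. k = I/(MR²) = 0.4.
At the top of the loop, the minimum-contact condition is Mg = Mv_top²/r, so v_top² = gr.
With ω = v/R, the kinetic energy at speed v is ½(1+k)Mv² = (7/10)Mv².
Energy conservation from release (height h) to the top (height 2r): Mgh = Mg(2r) + (7/10)M·gr.
Thus h_min = 2r + (1+k)r/2 = r(2 + 1.4/2) = 1.06 × 2.7 ≈ 2.86 m.

h_min ≈ 2.86 m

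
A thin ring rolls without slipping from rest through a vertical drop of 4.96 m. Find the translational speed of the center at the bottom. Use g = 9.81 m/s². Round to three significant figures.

v ≈ 6.98 m/s

For this body I = MR², i.e. k = I/(MR²) = 1.
Rolling without slipping gives ω = v/R, so the total kinetic energy is ½Mv² + ½Iω² = ½(1+k)Mv² = Mv².
Setting Mgh = Mv² gives v = √(2gh/(1+k)) = √(2·9.81·4.96/2) ≈ 6.98 m/s.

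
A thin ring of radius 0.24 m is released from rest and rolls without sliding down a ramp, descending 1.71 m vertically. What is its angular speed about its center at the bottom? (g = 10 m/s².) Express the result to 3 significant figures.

ω ≈ 17.2 rad/s

Here I = MR², so the shape factor k = I/(MR²) = 1.
Rolling without slipping gives ω = v/R, so the total kinetic energy is ½Mv² + ½Iω² = ½(1+k)Mv² = Mv².
Energy conservation Mgh = ½(1+k)Mv² gives v = √(2gh/(1+k)) = √(2 × 10 × 1.71 / 2) = 4.135 m/s.
The angular speed follows from ω = v/R = 4.135/0.24 ≈ 17.2 rad/s.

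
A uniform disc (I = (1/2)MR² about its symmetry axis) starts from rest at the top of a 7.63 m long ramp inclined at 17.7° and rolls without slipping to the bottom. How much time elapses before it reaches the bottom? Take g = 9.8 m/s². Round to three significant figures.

t ≈ 2.77 s

With I = (1/2)MR², the ratio k = I/(MR²) is 0.5.
Along the incline Mg sinθ − f = Ma, and torque about the center fR = Iα = kMR²(a/R) gives f = kMa.
Hence a = g sinθ/(1+k) = 9.8×sin17.7°/1.5 = 1.986 m/s².
With constant a from rest, t = √(2L/a) = √(2·7.63/1.986) ≈ 2.77 s.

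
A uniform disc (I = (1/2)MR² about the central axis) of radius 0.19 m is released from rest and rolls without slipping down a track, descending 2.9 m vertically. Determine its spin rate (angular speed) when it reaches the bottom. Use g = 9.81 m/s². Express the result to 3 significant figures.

ω ≈ 32.4 rad/s

For this body I = (1/2)MR², i.e. k = I/(MR²) = 0.5.
The rolling condition ω = v/R makes the rotational term ½I(v/R)² = ½kMv², so KE_total = ½(1+k)Mv² = (3/4)Mv².
Energy conservation Mgh = ½(1+k)Mv² gives v = √(2gh/(1+k)) = √(2 × 9.81 × 2.9 / 1.5) = 6.159 m/s.
The angular speed follows from ω = v/R = 6.159/0.19 ≈ 32.4 rad/s.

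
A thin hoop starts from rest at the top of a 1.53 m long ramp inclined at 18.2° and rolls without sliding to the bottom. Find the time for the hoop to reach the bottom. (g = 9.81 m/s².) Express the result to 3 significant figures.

Here I = MR², so the shape factor k = I/(MR²) = 1.
Translational: Mg sinθ − f = Ma. Rotational about the CM: fR = Iα = kMRa, so f = kMa.
Hence a = g sinθ/(1+k) = 9.81×sin18.2°/2 = 1.532 m/s².
With constant a from rest, t = √(2L/a) = √(2·1.53/1.532) ≈ 1.41 s.

t ≈ 1.41 s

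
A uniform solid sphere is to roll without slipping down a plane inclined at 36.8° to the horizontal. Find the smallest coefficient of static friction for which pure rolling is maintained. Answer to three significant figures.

μ_min ≈ 0.214

For this body I = (2/5)MR², i.e. k = I/(MR²) = 0.4.
Along the incline Mg sinθ − f = Ma, and torque about the center fR = Iα = kMR²(a/R) gives f = kMa.
These give a = g sinθ/(1+k) and the required friction f = kMg sinθ/(1+k).
The normal force is N = Mg cosθ, so μ_min = f/N = k tanθ/(1+k).
μ_min = 0.4 × tan36.8° / 1.4 ≈ 0.214.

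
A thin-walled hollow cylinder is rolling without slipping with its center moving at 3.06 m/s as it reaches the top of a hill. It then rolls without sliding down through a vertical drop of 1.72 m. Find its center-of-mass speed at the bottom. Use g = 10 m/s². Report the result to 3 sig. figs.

For this body I = MR², i.e. k = I/(MR²) = 1.
Rolling without slipping gives ω = v/R, so the total kinetic energy is ½Mv² + ½Iω² = ½(1+k)Mv² = Mv².
Energy conservation: Mv₀² + Mgh = Mv², so v² = v₀² + 2gh/(1+k).
v = √(3.06² + 2×10×1.72/2) = √26.56 ≈ 5.15 m/s.

v ≈ 5.15 m/s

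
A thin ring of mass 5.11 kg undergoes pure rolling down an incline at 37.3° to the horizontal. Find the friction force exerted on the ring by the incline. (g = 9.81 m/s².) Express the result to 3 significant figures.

f ≈ 15.2 N

The moment of inertia is MR², giving k ≡ I/(MR²) = 1.
Newton's second law down the slope: Mg sinθ − f = Ma. The torque equation fR = Iα (with α = a/R) gives f = kMa.
Combining, a = g sinθ/(1+k) and f = kMa = kMg sinθ/(1+k).
f = 1 × 5.11 × 9.81 × sin37.3° / 2 ≈ 15.2 N.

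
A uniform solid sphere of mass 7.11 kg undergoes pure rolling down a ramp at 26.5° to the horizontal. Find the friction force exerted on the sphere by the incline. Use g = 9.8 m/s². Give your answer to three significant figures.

f ≈ 8.88 N

Here I = (2/5)MR², so the shape factor k = I/(MR²) = 0.4.
Newton's second law down the slope: Mg sinθ − f = Ma. The torque equation fR = Iα (with α = a/R) gives f = kMa.
Combining, a = g sinθ/(1+k) and f = kMa = kMg sinθ/(1+k).
f = 0.4 × 7.11 × 9.8 × sin26.5° / 1.4 ≈ 8.88 N.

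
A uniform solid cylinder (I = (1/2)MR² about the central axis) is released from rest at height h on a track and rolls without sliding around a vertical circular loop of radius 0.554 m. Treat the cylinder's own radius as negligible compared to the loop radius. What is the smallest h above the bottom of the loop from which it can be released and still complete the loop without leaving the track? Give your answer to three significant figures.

The moment of inertia is (1/2)MR², giving k ≡ I/(MR²) = 0.5.
At the top of the loop, the minimum-contact condition is Mg = Mv_top²/r, so v_top² = gr.
With ω = v/R, the kinetic energy at speed v is ½(1+k)Mv² = (3/4)Mv².
Energy conservation from release (height h) to the top (height 2r): Mgh = Mg(2r) + (3/4)M·gr.
Thus h_min = 2r + (1+k)r/2 = r(2 + 1.5/2) = 0.554 × 2.75 ≈ 1.52 m.

h_min ≈ 1.52 m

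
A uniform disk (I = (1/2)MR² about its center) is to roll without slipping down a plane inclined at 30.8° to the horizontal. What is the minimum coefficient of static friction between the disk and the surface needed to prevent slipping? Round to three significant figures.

μ_min ≈ 0.199

Here I = (1/2)MR², so the shape factor k = I/(MR²) = 0.5.
Translational: Mg sinθ − f = Ma. Rotational about the CM: fR = Iα = kMRa, so f = kMa.
These give a = g sinθ/(1+k) and the required friction f = kMg sinθ/(1+k).
With N = Mg cosθ, the no-slip condition f ≤ μN gives μ_min = f/N = k tanθ/(1+k).
μ_min = 0.5 × tan30.8° / 1.5 ≈ 0.199.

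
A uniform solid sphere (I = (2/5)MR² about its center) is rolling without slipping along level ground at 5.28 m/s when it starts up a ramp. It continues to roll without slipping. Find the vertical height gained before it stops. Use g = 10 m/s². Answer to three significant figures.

For this body I = (2/5)MR², i.e. k = I/(MR²) = 0.4.
Rolling without slipping gives ω = v/R, so the total kinetic energy is ½Mv² + ½Iω² = ½(1+k)Mv² = (7/10)Mv².
All of this converts to potential energy at the highest point: (7/10)Mv₀² = Mgh.
Thus h = (1+k)v₀²/(2g) = 1.4 × 5.28² / (2 × 10) ≈ 1.95 m.

h ≈ 1.95 m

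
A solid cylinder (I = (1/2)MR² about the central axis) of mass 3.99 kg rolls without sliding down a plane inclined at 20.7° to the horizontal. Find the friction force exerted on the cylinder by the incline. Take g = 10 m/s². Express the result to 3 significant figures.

For this body I = (1/2)MR², i.e. k = I/(MR²) = 0.5.
Translational: Mg sinθ − f = Ma. Rotational about the CM: fR = Iα = kMRa, so f = kMa.
Combining, a = g sinθ/(1+k) and f = kMa = kMg sinθ/(1+k).
f = 0.5 × 3.99 × 10 × sin20.7° / 1.5 ≈ 4.70 N.

f ≈ 4.70 N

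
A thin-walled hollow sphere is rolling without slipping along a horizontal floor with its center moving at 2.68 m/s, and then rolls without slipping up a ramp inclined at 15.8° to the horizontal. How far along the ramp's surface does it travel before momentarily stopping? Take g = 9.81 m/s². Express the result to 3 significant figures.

For this body I = (2/3)MR², i.e. k = I/(MR²) = 2/3.
Rolling without slipping gives ω = v/R, so the total kinetic energy is ½Mv² + ½Iω² = ½(1+k)Mv² = (5/6)Mv².
Setting this equal to Mgh gives the vertical rise h = (1+k)v₀²/(2g) = 1.667×2.68²/(2×9.81) = 0.6101 m.
Along the incline, d = h/sinθ = 0.6101/sin15.8° ≈ 2.24 m.

d ≈ 2.24 m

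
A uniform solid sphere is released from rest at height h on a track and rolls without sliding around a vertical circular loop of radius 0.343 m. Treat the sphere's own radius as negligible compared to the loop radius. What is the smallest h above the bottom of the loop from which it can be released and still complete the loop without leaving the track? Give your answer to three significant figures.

With I = (2/5)MR², the ratio k = I/(MR²) is 0.4.
At the top, contact is just lost when gravity alone supplies the centripetal force: Mg = Mv_top²/r, i.e. v_top² = gr.
With ω = v/R, the kinetic energy at speed v is ½(1+k)Mv² = (7/10)Mv².
Energy conservation from release (height h) to the top (height 2r): Mgh = Mg(2r) + (7/10)M·gr.
Thus h_min = 2r + (1+k)r/2 = r(2 + 1.4/2) = 0.343 × 2.7 ≈ 0.926 m.

h_min ≈ 0.926 m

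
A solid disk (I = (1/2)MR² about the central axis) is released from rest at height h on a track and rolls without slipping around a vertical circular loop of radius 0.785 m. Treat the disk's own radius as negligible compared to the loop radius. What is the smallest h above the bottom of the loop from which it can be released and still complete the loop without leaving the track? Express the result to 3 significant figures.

With I = (1/2)MR², the ratio k = I/(MR²) is 0.5.
At the top, contact is just lost when gravity alone supplies the centripetal force: Mg = Mv_top²/r, i.e. v_top² = gr.
With ω = v/R, the kinetic energy at speed v is ½(1+k)Mv² = (3/4)Mv².
Energy conservation from release (height h) to the top (height 2r): Mgh = Mg(2r) + (3/4)M·gr.
Thus h_min = 2r + (1+k)r/2 = r(2 + 1.5/2) = 0.785 × 2.75 ≈ 2.16 m.

h_min ≈ 2.16 m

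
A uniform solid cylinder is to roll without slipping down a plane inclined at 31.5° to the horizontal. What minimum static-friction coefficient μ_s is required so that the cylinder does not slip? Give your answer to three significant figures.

μ_min ≈ 0.204

For this body I = (1/2)MR², i.e. k = I/(MR²) = 0.5.
Along the incline Mg sinθ − f = Ma, and torque about the center fR = Iα = kMR²(a/R) gives f = kMa.
These give a = g sinθ/(1+k) and the required friction f = kMg sinθ/(1+k).
With N = Mg cosθ, the no-slip condition f ≤ μN gives μ_min = f/N = k tanθ/(1+k).
μ_min = 0.5 × tan31.5° / 1.5 ≈ 0.204.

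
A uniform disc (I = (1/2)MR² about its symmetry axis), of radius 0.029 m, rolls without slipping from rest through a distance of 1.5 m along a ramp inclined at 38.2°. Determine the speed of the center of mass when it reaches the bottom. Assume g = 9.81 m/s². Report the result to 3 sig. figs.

v ≈ 3.48 m/s

With I = (1/2)MR², the ratio k = I/(MR²) is 0.5.
Pure rolling means v = ωR; then KE = ½Mv² + ½I(v/R)² = ½(1+k)Mv² = (3/4)Mv².
The vertical drop is h = L sinθ = 1.5 × sin38.2° = 0.9276 m.
Setting Mgh = (3/4)Mv² gives v = √(2gh/(1+k)) = √(2·9.81·0.9276/1.5) ≈ 3.48 m/s.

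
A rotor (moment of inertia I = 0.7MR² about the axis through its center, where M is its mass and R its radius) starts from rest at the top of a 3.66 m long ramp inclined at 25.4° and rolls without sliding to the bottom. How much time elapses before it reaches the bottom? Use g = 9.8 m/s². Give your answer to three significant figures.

t ≈ 1.72 s

Here I = 0.7MR², so the shape factor k = I/(MR²) = 0.7.
Translational: Mg sinθ − f = Ma. Rotational about the CM: fR = Iα = kMRa, so f = kMa.
Hence a = g sinθ/(1+k) = 9.8×sin25.4°/1.7 = 2.473 m/s².
With constant a from rest, t = √(2L/a) = √(2·3.66/2.473) ≈ 1.72 s.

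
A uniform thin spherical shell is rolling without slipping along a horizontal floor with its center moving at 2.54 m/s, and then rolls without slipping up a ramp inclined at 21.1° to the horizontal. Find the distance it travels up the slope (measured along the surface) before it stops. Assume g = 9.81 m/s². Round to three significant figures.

d ≈ 1.52 m

Here I = (2/3)MR², so the shape factor k = I/(MR²) = 2/3.
Pure rolling means v = ωR; then KE = ½Mv² + ½I(v/R)² = ½(1+k)Mv² = (5/6)Mv².
Setting this equal to Mgh gives the vertical rise h = (1+k)v₀²/(2g) = 1.667×2.54²/(2×9.81) = 0.548 m.
Along the incline, d = h/sinθ = 0.548/sin21.1° ≈ 1.52 m.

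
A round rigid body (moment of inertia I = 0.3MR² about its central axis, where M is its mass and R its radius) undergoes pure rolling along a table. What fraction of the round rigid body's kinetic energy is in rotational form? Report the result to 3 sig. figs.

fraction ≈ 0.231

Here I = 0.3MR², so the shape factor k = I/(MR²) = 0.3.
With ω = v/R, KE_trans = ½Mv² and KE_rot = ½Iω² = ½kMv², so KE_total = ½(1+k)Mv².
The rotational fraction is therefore k/(1+k) = 0.3/1.3 ≈ 0.231.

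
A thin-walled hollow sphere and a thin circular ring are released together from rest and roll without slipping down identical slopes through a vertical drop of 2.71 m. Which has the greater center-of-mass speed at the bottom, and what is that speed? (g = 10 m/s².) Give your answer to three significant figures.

the thin-walled hollow sphere, at v ≈ 5.70 m/s

For rolling without slipping, Mgh = ½(1+k)Mv² where k = I/(MR²), so v = √(2gh/(1+k)).
Thin-walled hollow sphere: k = 2/3, giving v = √(2×10×2.71/1.667) = 5.703 m/s.
Thin circular ring: k = 1, giving v = √(2×10×2.71/2) = 5.206 m/s.
The smaller k wins: the thin-walled hollow sphere, at ≈ 5.70 m/s.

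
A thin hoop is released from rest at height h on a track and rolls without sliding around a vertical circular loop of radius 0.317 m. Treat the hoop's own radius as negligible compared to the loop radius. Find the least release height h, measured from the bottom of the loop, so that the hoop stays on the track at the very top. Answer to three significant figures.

h_min ≈ 0.951 m

Here I = MR², so the shape factor k = I/(MR²) = 1.
At the top of the loop, the minimum-contact condition is Mg = Mv_top²/r, so v_top² = gr.
With ω = v/R, the kinetic energy at speed v is ½(1+k)Mv² = Mv².
Energy conservation from release (height h) to the top (height 2r): Mgh = Mg(2r) + M·gr.
Thus h_min = 2r + (1+k)r/2 = r(2 + 2/2) = 0.317 × 3 ≈ 0.951 m.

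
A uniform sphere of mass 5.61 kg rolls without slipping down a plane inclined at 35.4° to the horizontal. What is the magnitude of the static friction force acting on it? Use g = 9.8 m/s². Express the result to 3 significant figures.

f ≈ 9.10 N

Here I = (2/5)MR², so the shape factor k = I/(MR²) = 0.4.
Translational: Mg sinθ − f = Ma. Rotational about the CM: fR = Iα = kMRa, so f = kMa.
Combining, a = g sinθ/(1+k) and f = kMa = kMg sinθ/(1+k).
f = 0.4 × 5.61 × 9.8 × sin35.4° / 1.4 ≈ 9.10 N.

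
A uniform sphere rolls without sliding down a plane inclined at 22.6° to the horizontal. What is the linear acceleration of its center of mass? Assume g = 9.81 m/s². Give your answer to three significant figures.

With I = (2/5)MR², the ratio k = I/(MR²) is 0.4.
Newton's second law down the slope: Mg sinθ − f = Ma. The torque equation fR = Iα (with α = a/R) gives f = kMa.
Eliminating f: Mg sinθ = (1+k)Ma, so a = g sinθ/(1+k) = 9.81 × sin22.6° / 1.4 ≈ 2.69 m/s².

a ≈ 2.69 m/s²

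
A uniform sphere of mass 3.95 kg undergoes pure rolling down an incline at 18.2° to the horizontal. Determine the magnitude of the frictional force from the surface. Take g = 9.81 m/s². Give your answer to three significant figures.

With I = (2/5)MR², the ratio k = I/(MR²) is 0.4.
Translational: Mg sinθ − f = Ma. Rotational about the CM: fR = Iα = kMRa, so f = kMa.
Combining, a = g sinθ/(1+k) and f = kMa = kMg sinθ/(1+k).
f = 0.4 × 3.95 × 9.81 × sin18.2° / 1.4 ≈ 3.46 N.

f ≈ 3.46 N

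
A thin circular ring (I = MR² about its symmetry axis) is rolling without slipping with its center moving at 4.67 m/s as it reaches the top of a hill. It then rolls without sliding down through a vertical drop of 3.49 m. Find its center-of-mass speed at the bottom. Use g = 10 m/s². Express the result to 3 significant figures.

v ≈ 7.53 m/s

The moment of inertia is MR², giving k ≡ I/(MR²) = 1.
Since it rolls without slipping, ω = v/R and KE = ½Mv² + ½Iω² = ½(1+k)Mv² = Mv².
Energy conservation: Mv₀² + Mgh = Mv², so v² = v₀² + 2gh/(1+k).
v = √(4.67² + 2×10×3.49/2) = √56.71 ≈ 7.53 m/s.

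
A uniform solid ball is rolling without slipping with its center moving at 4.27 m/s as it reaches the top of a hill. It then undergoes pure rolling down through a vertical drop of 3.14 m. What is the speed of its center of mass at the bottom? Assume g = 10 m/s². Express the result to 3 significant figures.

v ≈ 7.94 m/s

For this body I = (2/5)MR², i.e. k = I/(MR²) = 0.4.
Rolling without slipping gives ω = v/R, so the total kinetic energy is ½Mv² + ½Iω² = ½(1+k)Mv² = (7/10)Mv².
Conserving energy between top and bottom: (7/10)Mv² = (7/10)Mv₀² + Mgh, hence v² = v₀² + 2gh/(1+k).
v = √(4.27² + 2×10×3.14/1.4) = √63.09 ≈ 7.94 m/s.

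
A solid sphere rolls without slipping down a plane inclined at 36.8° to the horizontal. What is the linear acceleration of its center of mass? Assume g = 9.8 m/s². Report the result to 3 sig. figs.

The moment of inertia is (2/5)MR², giving k ≡ I/(MR²) = 0.4.
Translational: Mg sinθ − f = Ma. Rotational about the CM: fR = Iα = kMRa, so f = kMa.
Eliminating f: Mg sinθ = (1+k)Ma, so a = g sinθ/(1+k) = 9.8 × sin36.8° / 1.4 ≈ 4.19 m/s².

a ≈ 4.19 m/s²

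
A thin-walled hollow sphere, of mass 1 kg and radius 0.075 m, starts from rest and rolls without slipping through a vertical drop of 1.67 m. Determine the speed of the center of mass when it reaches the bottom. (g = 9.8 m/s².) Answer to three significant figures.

v ≈ 4.43 m/s

With I = (2/3)MR², the ratio k = I/(MR²) is 2/3.
The rolling condition ω = v/R makes the rotational term ½I(v/R)² = ½kMv², so KE_total = ½(1+k)Mv² = (5/6)Mv².
Setting Mgh = (5/6)Mv² gives v = √(2gh/(1+k)) = √(2·9.8·1.67/1.667) ≈ 4.43 m/s.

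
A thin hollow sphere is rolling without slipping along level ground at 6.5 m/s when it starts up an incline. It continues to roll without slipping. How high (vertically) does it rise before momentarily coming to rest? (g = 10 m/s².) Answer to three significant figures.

h ≈ 3.52 m

Here I = (2/3)MR², so the shape factor k = I/(MR²) = 2/3.
Rolling without slipping gives ω = v/R, so the total kinetic energy is ½Mv² + ½Iω² = ½(1+k)Mv² = (5/6)Mv².
At the top the kinetic energy is zero, so (5/6)Mv₀² = Mgh.
Thus h = (1+k)v₀²/(2g) = 1.667 × 6.5² / (2 × 10) ≈ 3.52 m.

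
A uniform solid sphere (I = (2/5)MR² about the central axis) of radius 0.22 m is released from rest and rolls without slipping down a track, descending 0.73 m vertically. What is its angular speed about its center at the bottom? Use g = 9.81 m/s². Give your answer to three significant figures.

Here I = (2/5)MR², so the shape factor k = I/(MR²) = 0.4.
The rolling condition ω = v/R makes the rotational term ½I(v/R)² = ½kMv², so KE_total = ½(1+k)Mv² = (7/10)Mv².
Energy conservation Mgh = ½(1+k)Mv² gives v = √(2gh/(1+k)) = √(2 × 9.81 × 0.73 / 1.4) = 3.199 m/s.
The angular speed follows from ω = v/R = 3.199/0.22 ≈ 14.5 rad/s.

ω ≈ 14.5 rad/s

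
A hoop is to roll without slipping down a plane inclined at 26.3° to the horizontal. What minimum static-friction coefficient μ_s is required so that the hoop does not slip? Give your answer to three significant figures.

μ_min ≈ 0.247

For this body I = MR², i.e. k = I/(MR²) = 1.
Translational: Mg sinθ − f = Ma. Rotational about the CM: fR = Iα = kMRa, so f = kMa.
These give a = g sinθ/(1+k) and the required friction f = kMg sinθ/(1+k).
The normal force is N = Mg cosθ, so μ_min = f/N = k tanθ/(1+k).
μ_min = 1 × tan26.3° / 2 ≈ 0.247.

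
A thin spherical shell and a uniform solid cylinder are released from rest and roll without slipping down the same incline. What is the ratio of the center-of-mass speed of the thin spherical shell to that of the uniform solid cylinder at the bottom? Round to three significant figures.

Each satisfies Mgh = ½(1+k)Mv² with k = I/(MR²), so v ∝ 1/√(1+k).
For the thin spherical shell k = 2/3; for the uniform solid cylinder k = 0.5.
v₁/v₂ = √((1+k₂)/(1+k₁)) = √(1.5/1.667) ≈ 0.949.

v_ratio ≈ 0.949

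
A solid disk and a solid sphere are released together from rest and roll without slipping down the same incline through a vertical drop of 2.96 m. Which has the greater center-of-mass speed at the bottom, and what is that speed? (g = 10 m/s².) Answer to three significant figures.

For rolling without slipping, Mgh = ½(1+k)Mv² where k = I/(MR²), so v = √(2gh/(1+k)).
Solid disk: k = 0.5, giving v = √(2×10×2.96/1.5) = 6.282 m/s.
Solid sphere: k = 0.4, giving v = √(2×10×2.96/1.4) = 6.503 m/s.
The smaller k wins: the solid sphere, at ≈ 6.50 m/s.

the solid sphere, at v ≈ 6.50 m/s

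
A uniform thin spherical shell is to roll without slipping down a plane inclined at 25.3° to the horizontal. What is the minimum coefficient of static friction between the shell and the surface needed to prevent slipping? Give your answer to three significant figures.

The moment of inertia is (2/3)MR², giving k ≡ I/(MR²) = 2/3.
Along the incline Mg sinθ − f = Ma, and torque about the center fR = Iα = kMR²(a/R) gives f = kMa.
These give a = g sinθ/(1+k) and the required friction f = kMg sinθ/(1+k).
The normal force is N = Mg cosθ, so μ_min = f/N = k tanθ/(1+k).
μ_min = (2/3) × tan25.3° / 1.667 ≈ 0.189.

μ_min ≈ 0.189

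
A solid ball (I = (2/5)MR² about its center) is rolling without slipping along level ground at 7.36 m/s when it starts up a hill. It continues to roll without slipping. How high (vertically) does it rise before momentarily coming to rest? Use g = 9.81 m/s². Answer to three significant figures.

h ≈ 3.87 m

With I = (2/5)MR², the ratio k = I/(MR²) is 0.4.
Rolling without slipping gives ω = v/R, so the total kinetic energy is ½Mv² + ½Iω² = ½(1+k)Mv² = (7/10)Mv².
All of this converts to potential energy at the highest point: (7/10)Mv₀² = Mgh.
Thus h = (1+k)v₀²/(2g) = 1.4 × 7.36² / (2 × 9.81) ≈ 3.87 m.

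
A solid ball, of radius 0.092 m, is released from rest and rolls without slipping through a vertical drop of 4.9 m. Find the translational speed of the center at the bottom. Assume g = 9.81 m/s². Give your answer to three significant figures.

For this body I = (2/5)MR², i.e. k = I/(MR²) = 0.4.
The rolling condition ω = v/R makes the rotational term ½I(v/R)² = ½kMv², so KE_total = ½(1+k)Mv² = (7/10)Mv².
Setting Mgh = (7/10)Mv² gives v = √(2gh/(1+k)) = √(2·9.81·4.9/1.4) ≈ 8.29 m/s.

v ≈ 8.29 m/s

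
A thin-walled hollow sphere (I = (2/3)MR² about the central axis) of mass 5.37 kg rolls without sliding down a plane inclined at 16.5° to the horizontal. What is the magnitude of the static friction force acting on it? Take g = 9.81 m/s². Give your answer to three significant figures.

Here I = (2/3)MR², so the shape factor k = I/(MR²) = 2/3.
Along the incline Mg sinθ − f = Ma, and torque about the center fR = Iα = kMR²(a/R) gives f = kMa.
Combining, a = g sinθ/(1+k) and f = kMa = kMg sinθ/(1+k).
f = (2/3) × 5.37 × 9.81 × sin16.5° / 1.667 ≈ 5.98 N.

f ≈ 5.98 N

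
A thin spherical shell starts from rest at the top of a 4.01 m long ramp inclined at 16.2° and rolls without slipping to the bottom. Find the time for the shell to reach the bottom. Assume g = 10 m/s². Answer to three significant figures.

The moment of inertia is (2/3)MR², giving k ≡ I/(MR²) = 2/3.
Along the incline Mg sinθ − f = Ma, and torque about the center fR = Iα = kMR²(a/R) gives f = kMa.
Hence a = g sinθ/(1+k) = 10×sin16.2°/1.667 = 1.674 m/s².
Starting from rest, L = ½at², so t = √(2L/a) = √(2×4.01/1.674) ≈ 2.19 s.

t ≈ 2.19 s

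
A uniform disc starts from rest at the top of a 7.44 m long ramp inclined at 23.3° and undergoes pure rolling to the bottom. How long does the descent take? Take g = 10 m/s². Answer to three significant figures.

With I = (1/2)MR², the ratio k = I/(MR²) is 0.5.
Newton's second law down the slope: Mg sinθ − f = Ma. The torque equation fR = Iα (with α = a/R) gives f = kMa.
Hence a = g sinθ/(1+k) = 10×sin23.3°/1.5 = 2.637 m/s².
With constant a from rest, t = √(2L/a) = √(2·7.44/2.637) ≈ 2.38 s.

t ≈ 2.38 s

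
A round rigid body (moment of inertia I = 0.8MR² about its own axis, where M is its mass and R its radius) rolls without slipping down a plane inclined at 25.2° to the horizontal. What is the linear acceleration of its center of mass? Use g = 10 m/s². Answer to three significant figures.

a ≈ 2.37 m/s²

The moment of inertia is 0.8MR², giving k ≡ I/(MR²) = 0.8.
Along the incline Mg sinθ − f = Ma, and torque about the center fR = Iα = kMR²(a/R) gives f = kMa.
Eliminating f: Mg sinθ = (1+k)Ma, so a = g sinθ/(1+k) = 10 × sin25.2° / 1.8 ≈ 2.37 m/s².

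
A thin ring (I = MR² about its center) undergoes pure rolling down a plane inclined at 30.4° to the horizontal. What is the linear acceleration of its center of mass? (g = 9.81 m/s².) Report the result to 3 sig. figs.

a ≈ 2.48 m/s²

For this body I = MR², i.e. k = I/(MR²) = 1.
Translational: Mg sinθ − f = Ma. Rotational about the CM: fR = Iα = kMRa, so f = kMa.
Eliminating f: Mg sinθ = (1+k)Ma, so a = g sinθ/(1+k) = 9.81 × sin30.4° / 2 ≈ 2.48 m/s².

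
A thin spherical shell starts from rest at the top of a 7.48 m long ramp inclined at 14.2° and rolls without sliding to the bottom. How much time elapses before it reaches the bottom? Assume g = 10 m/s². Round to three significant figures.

For this body I = (2/3)MR², i.e. k = I/(MR²) = 2/3.
Along the incline Mg sinθ − f = Ma, and torque about the center fR = Iα = kMR²(a/R) gives f = kMa.
Hence a = g sinθ/(1+k) = 10×sin14.2°/1.667 = 1.472 m/s².
With constant a from rest, t = √(2L/a) = √(2·7.48/1.472) ≈ 3.19 s.

t ≈ 3.19 s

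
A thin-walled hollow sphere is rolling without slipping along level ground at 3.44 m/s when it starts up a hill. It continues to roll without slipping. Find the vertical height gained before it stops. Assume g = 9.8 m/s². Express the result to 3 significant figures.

h ≈ 1.01 m

With I = (2/3)MR², the ratio k = I/(MR²) is 2/3.
Pure rolling means v = ωR; then KE = ½Mv² + ½I(v/R)² = ½(1+k)Mv² = (5/6)Mv².
All of this converts to potential energy at the highest point: (5/6)Mv₀² = Mgh.
Thus h = (1+k)v₀²/(2g) = 1.667 × 3.44² / (2 × 9.8) ≈ 1.01 m.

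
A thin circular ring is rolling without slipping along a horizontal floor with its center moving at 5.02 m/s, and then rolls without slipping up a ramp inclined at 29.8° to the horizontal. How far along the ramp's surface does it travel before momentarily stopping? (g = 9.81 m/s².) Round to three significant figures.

For this body I = MR², i.e. k = I/(MR²) = 1.
Rolling without slipping gives ω = v/R, so the total kinetic energy is ½Mv² + ½Iω² = ½(1+k)Mv² = Mv².
Setting this equal to Mgh gives the vertical rise h = (1+k)v₀²/(2g) = 2×5.02²/(2×9.81) = 2.569 m.
The distance along the slope is d = h/sinθ = 2.569/sin29.8° ≈ 5.17 m.

d ≈ 5.17 m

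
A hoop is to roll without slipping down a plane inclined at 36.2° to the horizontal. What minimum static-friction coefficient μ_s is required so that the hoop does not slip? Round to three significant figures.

For this body I = MR², i.e. k = I/(MR²) = 1.
Translational: Mg sinθ − f = Ma. Rotational about the CM: fR = Iα = kMRa, so f = kMa.
These give a = g sinθ/(1+k) and the required friction f = kMg sinθ/(1+k).
With N = Mg cosθ, the no-slip condition f ≤ μN gives μ_min = f/N = k tanθ/(1+k).
μ_min = 1 × tan36.2° / 2 ≈ 0.366.

μ_min ≈ 0.366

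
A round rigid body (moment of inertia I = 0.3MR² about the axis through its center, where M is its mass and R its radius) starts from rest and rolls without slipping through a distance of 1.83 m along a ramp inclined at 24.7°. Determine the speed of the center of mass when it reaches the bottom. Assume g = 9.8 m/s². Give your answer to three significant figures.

v ≈ 3.40 m/s

With I = 0.3MR², the ratio k = I/(MR²) is 0.3.
Pure rolling means v = ωR; then KE = ½Mv² + ½I(v/R)² = ½(1+k)Mv² = (13/20)Mv².
The vertical drop is h = L sinθ = 1.83 × sin24.7° = 0.7647 m.
Energy conservation: Mgh = (13/20)Mv², so v = √(2gh/(1+k)) = √(2 × 9.8 × 0.7647 / 1.3) ≈ 3.40 m/s.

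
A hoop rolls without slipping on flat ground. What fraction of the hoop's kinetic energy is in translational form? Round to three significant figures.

With I = MR², the ratio k = I/(MR²) is 1.
With ω = v/R, KE_trans = ½Mv² and KE_rot = ½Iω² = ½kMv², so KE_total = ½(1+k)Mv².
The translational fraction is therefore 1/(1+k) = 1/2 ≈ 0.500.

fraction ≈ 0.500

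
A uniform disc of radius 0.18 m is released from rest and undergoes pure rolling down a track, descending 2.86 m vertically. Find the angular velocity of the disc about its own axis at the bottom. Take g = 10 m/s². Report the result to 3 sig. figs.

For this body I = (1/2)MR², i.e. k = I/(MR²) = 0.5.
Pure rolling means v = ωR; then KE = ½Mv² + ½I(v/R)² = ½(1+k)Mv² = (3/4)Mv².
Energy conservation Mgh = ½(1+k)Mv² gives v = √(2gh/(1+k)) = √(2 × 10 × 2.86 / 1.5) = 6.175 m/s.
The angular speed follows from ω = v/R = 6.175/0.18 ≈ 34.3 rad/s.

ω ≈ 34.3 rad/s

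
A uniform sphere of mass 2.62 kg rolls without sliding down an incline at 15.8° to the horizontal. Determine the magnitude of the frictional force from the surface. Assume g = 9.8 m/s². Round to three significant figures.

Here I = (2/5)MR², so the shape factor k = I/(MR²) = 0.4.
Newton's second law down the slope: Mg sinθ − f = Ma. The torque equation fR = Iα (with α = a/R) gives f = kMa.
Combining, a = g sinθ/(1+k) and f = kMa = kMg sinθ/(1+k).
f = 0.4 × 2.62 × 9.8 × sin15.8° / 1.4 ≈ 2.00 N.

f ≈ 2.00 N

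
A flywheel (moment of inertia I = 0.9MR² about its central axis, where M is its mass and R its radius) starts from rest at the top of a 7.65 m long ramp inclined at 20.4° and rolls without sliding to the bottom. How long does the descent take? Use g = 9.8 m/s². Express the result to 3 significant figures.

With I = 0.9MR², the ratio k = I/(MR²) is 0.9.
Along the incline Mg sinθ − f = Ma, and torque about the center fR = Iα = kMR²(a/R) gives f = kMa.
Hence a = g sinθ/(1+k) = 9.8×sin20.4°/1.9 = 1.798 m/s².
With constant a from rest, t = √(2L/a) = √(2·7.65/1.798) ≈ 2.92 s.

t ≈ 2.92 s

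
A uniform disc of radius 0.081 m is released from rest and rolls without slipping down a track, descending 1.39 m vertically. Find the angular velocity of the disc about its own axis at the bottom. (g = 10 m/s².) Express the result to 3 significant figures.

ω ≈ 53.1 rad/s

The moment of inertia is (1/2)MR², giving k ≡ I/(MR²) = 0.5.
Pure rolling means v = ωR; then KE = ½Mv² + ½I(v/R)² = ½(1+k)Mv² = (3/4)Mv².
Energy conservation Mgh = ½(1+k)Mv² gives v = √(2gh/(1+k)) = √(2 × 10 × 1.39 / 1.5) = 4.305 m/s.
Then ω = v/R = 4.305 / 0.081 ≈ 53.1 rad/s.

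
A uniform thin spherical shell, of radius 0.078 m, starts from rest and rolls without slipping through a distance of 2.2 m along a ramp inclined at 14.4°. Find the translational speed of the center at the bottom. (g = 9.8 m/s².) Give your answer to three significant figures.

With I = (2/3)MR², the ratio k = I/(MR²) is 2/3.
The rolling condition ω = v/R makes the rotational term ½I(v/R)² = ½kMv², so KE_total = ½(1+k)Mv² = (5/6)Mv².
The vertical drop is h = L sinθ = 2.2 × sin14.4° = 0.5471 m.
Setting Mgh = (5/6)Mv² gives v = √(2gh/(1+k)) = √(2·9.8·0.5471/1.667) ≈ 2.54 m/s.

v ≈ 2.54 m/s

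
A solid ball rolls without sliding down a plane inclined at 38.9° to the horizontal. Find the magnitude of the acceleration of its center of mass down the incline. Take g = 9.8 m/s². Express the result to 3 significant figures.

a ≈ 4.40 m/s²

Here I = (2/5)MR², so the shape factor k = I/(MR²) = 0.4.
Newton's second law down the slope: Mg sinθ − f = Ma. The torque equation fR = Iα (with α = a/R) gives f = kMa.
Eliminating f: Mg sinθ = (1+k)Ma, so a = g sinθ/(1+k) = 9.8 × sin38.9° / 1.4 ≈ 4.40 m/s².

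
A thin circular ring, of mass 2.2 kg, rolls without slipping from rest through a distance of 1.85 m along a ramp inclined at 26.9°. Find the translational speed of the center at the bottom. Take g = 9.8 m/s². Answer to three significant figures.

Here I = MR², so the shape factor k = I/(MR²) = 1.
Rolling without slipping gives ω = v/R, so the total kinetic energy is ½Mv² + ½Iω² = ½(1+k)Mv² = Mv².
The vertical drop is h = L sinθ = 1.85 × sin26.9° = 0.837 m.
Setting Mgh = Mv² gives v = √(2gh/(1+k)) = √(2·9.8·0.837/2) ≈ 2.86 m/s.

v ≈ 2.86 m/s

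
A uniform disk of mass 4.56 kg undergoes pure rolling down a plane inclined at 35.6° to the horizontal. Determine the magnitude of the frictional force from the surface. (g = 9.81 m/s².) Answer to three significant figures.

f ≈ 8.68 N

Here I = (1/2)MR², so the shape factor k = I/(MR²) = 0.5.
Newton's second law down the slope: Mg sinθ − f = Ma. The torque equation fR = Iα (with α = a/R) gives f = kMa.
Combining, a = g sinθ/(1+k) and f = kMa = kMg sinθ/(1+k).
f = 0.5 × 4.56 × 9.81 × sin35.6° / 1.5 ≈ 8.68 N.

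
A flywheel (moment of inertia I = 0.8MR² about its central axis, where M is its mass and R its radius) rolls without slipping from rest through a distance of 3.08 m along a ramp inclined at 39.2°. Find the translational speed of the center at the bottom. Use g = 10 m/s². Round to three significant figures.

The moment of inertia is 0.8MR², giving k ≡ I/(MR²) = 0.8.
Rolling without slipping gives ω = v/R, so the total kinetic energy is ½Mv² + ½Iω² = ½(1+k)Mv² = (9/10)Mv².
The vertical drop is h = L sinθ = 3.08 × sin39.2° = 1.947 m.
Setting Mgh = (9/10)Mv² gives v = √(2gh/(1+k)) = √(2·10·1.947/1.8) ≈ 4.65 m/s.

v ≈ 4.65 m/s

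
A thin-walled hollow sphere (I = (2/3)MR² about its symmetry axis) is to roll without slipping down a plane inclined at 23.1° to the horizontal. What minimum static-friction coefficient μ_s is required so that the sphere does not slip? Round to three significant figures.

μ_min ≈ 0.171

With I = (2/3)MR², the ratio k = I/(MR²) is 2/3.
Newton's second law down the slope: Mg sinθ − f = Ma. The torque equation fR = Iα (with α = a/R) gives f = kMa.
These give a = g sinθ/(1+k) and the required friction f = kMg sinθ/(1+k).
The normal force is N = Mg cosθ, so μ_min = f/N = k tanθ/(1+k).
μ_min = (2/3) × tan23.1° / 1.667 ≈ 0.171.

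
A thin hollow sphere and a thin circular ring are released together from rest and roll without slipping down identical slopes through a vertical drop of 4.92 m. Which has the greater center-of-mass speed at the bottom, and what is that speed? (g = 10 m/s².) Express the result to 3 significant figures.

For rolling without slipping, Mgh = ½(1+k)Mv² where k = I/(MR²), so v = √(2gh/(1+k)).
Thin hollow sphere: k = 2/3, giving v = √(2×10×4.92/1.667) = 7.684 m/s.
Thin circular ring: k = 1, giving v = √(2×10×4.92/2) = 7.014 m/s.
The smaller k wins: the thin hollow sphere, at ≈ 7.68 m/s.

the thin hollow sphere, at v ≈ 7.68 m/s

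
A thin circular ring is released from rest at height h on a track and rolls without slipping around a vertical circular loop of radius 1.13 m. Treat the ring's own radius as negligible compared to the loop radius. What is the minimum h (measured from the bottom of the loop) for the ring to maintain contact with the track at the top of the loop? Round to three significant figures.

h_min ≈ 3.39 m

For this body I = MR², i.e. k = I/(MR²) = 1.
At the top of the loop, the minimum-contact condition is Mg = Mv_top²/r, so v_top² = gr.
With ω = v/R, the kinetic energy at speed v is ½(1+k)Mv² = Mv².
Energy conservation from release (height h) to the top (height 2r): Mgh = Mg(2r) + M·gr.
Thus h_min = 2r + (1+k)r/2 = r(2 + 2/2) = 1.13 × 3 ≈ 3.39 m.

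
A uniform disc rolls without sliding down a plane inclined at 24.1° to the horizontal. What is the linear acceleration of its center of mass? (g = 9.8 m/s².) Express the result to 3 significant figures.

a ≈ 2.67 m/s²

Here I = (1/2)MR², so the shape factor k = I/(MR²) = 0.5.
Translational: Mg sinθ − f = Ma. Rotational about the CM: fR = Iα = kMRa, so f = kMa.
Eliminating f: Mg sinθ = (1+k)Ma, so a = g sinθ/(1+k) = 9.8 × sin24.1° / 1.5 ≈ 2.67 m/s².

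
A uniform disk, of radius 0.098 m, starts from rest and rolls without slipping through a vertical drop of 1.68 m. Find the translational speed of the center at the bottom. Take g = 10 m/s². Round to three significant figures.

v ≈ 4.73 m/s

With I = (1/2)MR², the ratio k = I/(MR²) is 0.5.
Since it rolls without slipping, ω = v/R and KE = ½Mv² + ½Iω² = ½(1+k)Mv² = (3/4)Mv².
Energy conservation: Mgh = (3/4)Mv², so v = √(2gh/(1+k)) = √(2 × 10 × 1.68 / 1.5) ≈ 4.73 m/s.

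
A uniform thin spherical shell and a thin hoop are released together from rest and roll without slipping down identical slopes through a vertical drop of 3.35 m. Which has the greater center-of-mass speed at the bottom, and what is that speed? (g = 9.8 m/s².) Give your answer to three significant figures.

For rolling without slipping, Mgh = ½(1+k)Mv² where k = I/(MR²), so v = √(2gh/(1+k)).
Uniform thin spherical shell: k = 2/3, giving v = √(2×9.8×3.35/1.667) = 6.277 m/s.
Thin hoop: k = 1, giving v = √(2×9.8×3.35/2) = 5.73 m/s.
The smaller k wins: the uniform thin spherical shell, at ≈ 6.28 m/s.

the uniform thin spherical shell, at v ≈ 6.28 m/s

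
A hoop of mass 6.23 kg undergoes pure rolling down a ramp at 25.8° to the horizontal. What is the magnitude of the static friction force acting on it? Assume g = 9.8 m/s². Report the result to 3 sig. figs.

f ≈ 13.3 N

The moment of inertia is MR², giving k ≡ I/(MR²) = 1.
Translational: Mg sinθ − f = Ma. Rotational about the CM: fR = Iα = kMRa, so f = kMa.
Combining, a = g sinθ/(1+k) and f = kMa = kMg sinθ/(1+k).
f = 1 × 6.23 × 9.8 × sin25.8° / 2 ≈ 13.3 N.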